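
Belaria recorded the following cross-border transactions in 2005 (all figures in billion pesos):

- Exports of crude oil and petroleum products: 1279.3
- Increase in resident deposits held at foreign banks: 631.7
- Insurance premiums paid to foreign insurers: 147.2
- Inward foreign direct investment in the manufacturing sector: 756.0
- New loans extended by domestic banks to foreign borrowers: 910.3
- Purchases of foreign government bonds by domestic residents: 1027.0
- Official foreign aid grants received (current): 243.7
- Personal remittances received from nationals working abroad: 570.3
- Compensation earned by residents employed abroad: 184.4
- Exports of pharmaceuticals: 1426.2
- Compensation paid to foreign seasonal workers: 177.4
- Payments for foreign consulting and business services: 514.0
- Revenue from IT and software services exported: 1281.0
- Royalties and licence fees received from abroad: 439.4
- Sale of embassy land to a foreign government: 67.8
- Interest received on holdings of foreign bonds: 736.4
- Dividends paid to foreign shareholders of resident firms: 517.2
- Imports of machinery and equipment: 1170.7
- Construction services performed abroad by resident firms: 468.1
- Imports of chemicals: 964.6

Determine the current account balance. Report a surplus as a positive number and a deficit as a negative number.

3137.7

Goods: 1279.3 - 1170.7 + 1426.2 - 964.6 = 570.2
Services: 468.1 - 147.2 + 1281.0 - 514.0 + 439.4 = 1527.3
Primary income: -517.2 + 736.4 - 177.4 + 184.4 = 226.2
Secondary income: 570.3 + 243.7 = 814.0
Current account = 570.2 + 1527.3 + 226.2 + 814.0 = 3137.7
(Excluded from the current account — financial account: increase in resident deposits held at foreign banks 631.7, inward foreign direct investment in the manufacturing sector 756.0, new loans extended by domestic banks to foreign borrowers 910.3, purchases of foreign government bonds by domestic residents 1027.0; capital account: sale of embassy land to a foreign government 67.8.)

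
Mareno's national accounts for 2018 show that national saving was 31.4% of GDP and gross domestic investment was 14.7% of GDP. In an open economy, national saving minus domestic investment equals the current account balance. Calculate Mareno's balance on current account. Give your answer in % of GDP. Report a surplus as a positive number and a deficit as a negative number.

16.7

CA = S - I = 31.4 - 14.7 = 16.7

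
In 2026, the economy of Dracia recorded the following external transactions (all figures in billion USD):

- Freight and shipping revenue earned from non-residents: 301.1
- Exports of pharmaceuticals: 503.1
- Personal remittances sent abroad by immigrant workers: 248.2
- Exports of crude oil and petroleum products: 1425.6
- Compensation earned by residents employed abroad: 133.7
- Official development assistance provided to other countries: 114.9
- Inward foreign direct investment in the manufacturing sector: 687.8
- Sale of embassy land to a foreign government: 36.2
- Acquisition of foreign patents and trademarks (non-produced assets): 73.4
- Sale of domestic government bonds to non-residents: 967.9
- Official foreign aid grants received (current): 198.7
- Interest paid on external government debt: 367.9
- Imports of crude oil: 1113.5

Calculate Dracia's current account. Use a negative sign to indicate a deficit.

717.7

Goods: -1113.5 + 503.1 + 1425.6 = 815.2
Services: 301.1
Primary income: -367.9 + 133.7 = -234.2
Secondary income: -248.2 + 198.7 - 114.9 = -164.4
Current account = 815.2 + 301.1 + (-234.2) + (-164.4) = 717.7
(Excluded from the current account — financial account: inward foreign direct investment in the manufacturing sector 687.8, sale of domestic government bonds to non-residents 967.9; capital account: sale of embassy land to a foreign government 36.2, acquisition of foreign patents and trademarks (non-produced assets) 73.4.)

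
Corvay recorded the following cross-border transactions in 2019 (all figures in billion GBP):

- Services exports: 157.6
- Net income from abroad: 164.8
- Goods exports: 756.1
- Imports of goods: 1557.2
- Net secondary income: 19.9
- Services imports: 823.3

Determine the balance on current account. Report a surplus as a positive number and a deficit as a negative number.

-1282.1

Goods balance = 756.1 - 1557.2 = -801.1
Services balance = 157.6 - 823.3 = -665.7
Trade balance (goods + services) = -801.1 + (-665.7) = -1466.8
Net primary income = 164.8
Net secondary income = 19.9
Current account = -1466.8 + 164.8 + 19.9 = -1282.1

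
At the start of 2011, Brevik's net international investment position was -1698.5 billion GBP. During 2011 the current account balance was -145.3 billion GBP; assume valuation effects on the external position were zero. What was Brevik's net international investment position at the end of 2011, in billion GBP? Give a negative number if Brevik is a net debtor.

With no valuation effects, change in NIIP = current account = -145.3
End-of-year NIIP = -1698.5 + (-145.3) = -1843.8

-1843.8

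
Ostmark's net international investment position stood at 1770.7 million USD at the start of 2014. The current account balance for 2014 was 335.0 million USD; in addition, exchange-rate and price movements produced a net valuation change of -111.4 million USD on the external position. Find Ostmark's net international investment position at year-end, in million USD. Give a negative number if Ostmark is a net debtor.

1994.3

Change in NIIP = current account + net valuation change = 335.0 + (-111.4) = 223.6
End-of-year NIIP = 1770.7 + 223.6 = 1994.3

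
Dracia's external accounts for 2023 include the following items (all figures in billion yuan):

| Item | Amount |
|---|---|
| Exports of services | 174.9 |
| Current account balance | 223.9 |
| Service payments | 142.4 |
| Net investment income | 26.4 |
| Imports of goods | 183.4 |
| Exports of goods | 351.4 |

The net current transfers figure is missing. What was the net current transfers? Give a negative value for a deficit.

Current account = goods balance + services balance + net primary income + net secondary income
Sum of the known components = 226.9
Net current transfers = CA - (known components) = 223.9 - 226.9 = -3.0

-3.0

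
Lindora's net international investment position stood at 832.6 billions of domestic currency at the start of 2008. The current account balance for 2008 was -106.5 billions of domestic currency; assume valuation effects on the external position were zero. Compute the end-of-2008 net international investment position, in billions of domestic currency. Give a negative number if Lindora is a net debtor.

726.1

With no valuation effects, change in NIIP = current account = -106.5
End-of-year NIIP = 832.6 + (-106.5) = 726.1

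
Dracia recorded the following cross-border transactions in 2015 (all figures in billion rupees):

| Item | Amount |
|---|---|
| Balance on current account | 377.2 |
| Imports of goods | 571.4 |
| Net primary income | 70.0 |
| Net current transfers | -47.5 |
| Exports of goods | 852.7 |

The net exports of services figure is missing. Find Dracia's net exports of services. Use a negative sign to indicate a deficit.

Current account = goods balance + services balance + net primary income + net secondary income
Sum of the known components = 303.8
Net exports of services = CA - (known components) = 377.2 - 303.8 = 73.4

73.4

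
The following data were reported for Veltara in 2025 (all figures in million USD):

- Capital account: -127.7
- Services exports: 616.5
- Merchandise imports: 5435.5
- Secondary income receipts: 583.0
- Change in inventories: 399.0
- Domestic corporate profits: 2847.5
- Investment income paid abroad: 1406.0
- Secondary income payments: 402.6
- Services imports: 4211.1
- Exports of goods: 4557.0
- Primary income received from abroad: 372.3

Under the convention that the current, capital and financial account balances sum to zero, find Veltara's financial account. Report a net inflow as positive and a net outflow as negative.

Goods balance = 4557.0 - 5435.5 = -878.5
Services balance = 616.5 - 4211.1 = -3594.6
Trade balance (goods + services) = -878.5 + (-3594.6) = -4473.1
Net primary income = 372.3 - 1406.0 = -1033.7
Net secondary income = 583.0 - 402.6 = 180.4
Current account = -4473.1 + (-1033.7) + 180.4 = -5326.4
Financial account = -(-5326.4 + (-127.7)) = 5454.1

5454.1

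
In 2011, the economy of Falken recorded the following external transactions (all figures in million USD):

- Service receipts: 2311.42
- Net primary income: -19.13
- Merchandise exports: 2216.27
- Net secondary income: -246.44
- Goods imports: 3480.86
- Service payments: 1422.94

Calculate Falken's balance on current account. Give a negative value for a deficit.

-641.68

Goods balance = 2216.27 - 3480.86 = -1264.59
Services balance = 2311.42 - 1422.94 = 888.48
Trade balance (goods + services) = -1264.59 + 888.48 = -376.11
Net primary income = -19.13
Net secondary income = -246.44
Current account = -376.11 + (-19.13) + (-246.44) = -641.68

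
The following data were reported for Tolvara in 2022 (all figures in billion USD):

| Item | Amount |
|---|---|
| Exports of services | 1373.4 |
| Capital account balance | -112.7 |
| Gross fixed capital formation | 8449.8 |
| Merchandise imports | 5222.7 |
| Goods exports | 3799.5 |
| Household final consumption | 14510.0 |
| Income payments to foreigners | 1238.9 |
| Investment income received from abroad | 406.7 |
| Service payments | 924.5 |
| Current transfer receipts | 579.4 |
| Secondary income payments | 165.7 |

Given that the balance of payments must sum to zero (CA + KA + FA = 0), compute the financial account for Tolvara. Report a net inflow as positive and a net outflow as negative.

Goods balance = 3799.5 - 5222.7 = -1423.2
Services balance = 1373.4 - 924.5 = 448.9
Trade balance (goods + services) = -1423.2 + 448.9 = -974.3
Net primary income = 406.7 - 1238.9 = -832.2
Net secondary income = 579.4 - 165.7 = 413.7
Current account = -974.3 + (-832.2) + 413.7 = -1392.8
Financial account = -(-1392.8 + (-112.7)) = 1505.5

1505.5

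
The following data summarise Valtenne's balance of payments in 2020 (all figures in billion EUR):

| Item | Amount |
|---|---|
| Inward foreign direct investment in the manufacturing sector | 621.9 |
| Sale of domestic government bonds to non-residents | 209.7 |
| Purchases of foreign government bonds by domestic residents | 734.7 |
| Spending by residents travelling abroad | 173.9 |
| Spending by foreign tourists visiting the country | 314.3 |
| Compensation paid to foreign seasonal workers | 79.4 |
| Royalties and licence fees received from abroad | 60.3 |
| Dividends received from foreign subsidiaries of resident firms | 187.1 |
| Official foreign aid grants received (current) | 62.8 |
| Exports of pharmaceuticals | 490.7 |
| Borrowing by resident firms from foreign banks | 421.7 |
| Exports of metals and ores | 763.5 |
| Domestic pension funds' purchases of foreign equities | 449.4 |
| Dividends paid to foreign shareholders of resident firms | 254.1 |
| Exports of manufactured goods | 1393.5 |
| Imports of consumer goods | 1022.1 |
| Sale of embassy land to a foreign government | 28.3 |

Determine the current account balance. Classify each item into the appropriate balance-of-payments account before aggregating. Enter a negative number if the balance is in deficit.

1742.7

Goods: 1393.5 + 763.5 - 1022.1 + 490.7 = 1625.6
Services: -173.9 + 60.3 + 314.3 = 200.7
Primary income: 187.1 - 254.1 - 79.4 = -146.4
Secondary income: 62.8
Current account = 1625.6 + 200.7 + (-146.4) + 62.8 = 1742.7
(Excluded from the current account — financial account: inward foreign direct investment in the manufacturing sector 621.9, sale of domestic government bonds to non-residents 209.7, purchases of foreign government bonds by domestic residents 734.7, borrowing by resident firms from foreign banks 421.7, domestic pension funds' purchases of foreign equities 449.4; capital account: sale of embassy land to a foreign government 28.3.)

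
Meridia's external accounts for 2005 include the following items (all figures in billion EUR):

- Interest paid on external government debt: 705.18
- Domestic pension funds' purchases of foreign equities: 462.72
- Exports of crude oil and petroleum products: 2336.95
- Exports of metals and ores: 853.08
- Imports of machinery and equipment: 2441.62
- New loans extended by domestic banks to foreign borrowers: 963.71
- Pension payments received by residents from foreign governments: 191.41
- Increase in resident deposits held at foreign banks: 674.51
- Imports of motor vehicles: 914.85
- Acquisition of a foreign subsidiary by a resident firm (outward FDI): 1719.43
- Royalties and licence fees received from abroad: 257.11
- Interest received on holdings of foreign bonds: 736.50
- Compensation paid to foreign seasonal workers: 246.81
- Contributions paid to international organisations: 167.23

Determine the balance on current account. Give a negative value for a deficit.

Goods: -2441.62 - 914.85 + 2336.95 + 853.08 = -166.44
Services: 257.11
Primary income: -246.81 - 705.18 + 736.50 = -215.49
Secondary income: -167.23 + 191.41 = 24.18
Current account = (-166.44) + 257.11 + (-215.49) + 24.18 = -100.64
(Excluded from the current account — financial account: domestic pension funds' purchases of foreign equities 462.72, new loans extended by domestic banks to foreign borrowers 963.71, increase in resident deposits held at foreign banks 674.51, acquisition of a foreign subsidiary by a resident firm (outward FDI) 1719.43.)

-100.64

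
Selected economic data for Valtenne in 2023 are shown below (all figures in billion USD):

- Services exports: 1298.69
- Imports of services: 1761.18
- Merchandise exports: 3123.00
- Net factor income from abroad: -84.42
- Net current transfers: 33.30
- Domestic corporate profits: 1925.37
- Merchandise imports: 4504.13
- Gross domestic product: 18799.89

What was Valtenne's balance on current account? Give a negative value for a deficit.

Goods balance = 3123.00 - 4504.13 = -1381.13
Services balance = 1298.69 - 1761.18 = -462.49
Trade balance (goods + services) = -1381.13 + (-462.49) = -1843.62
Net primary income = -84.42
Net secondary income = 33.30
Current account = -1843.62 + (-84.42) + 33.30 = -1894.74

-1894.74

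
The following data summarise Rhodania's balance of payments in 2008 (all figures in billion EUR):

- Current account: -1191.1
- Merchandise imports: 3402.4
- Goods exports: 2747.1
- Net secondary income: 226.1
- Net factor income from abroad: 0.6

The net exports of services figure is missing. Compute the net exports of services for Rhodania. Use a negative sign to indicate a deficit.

Current account = goods balance + services balance + net primary income + net secondary income
Sum of the known components = -428.6
Net exports of services = CA - (known components) = -1191.1 - (-428.6) = -762.5

-762.5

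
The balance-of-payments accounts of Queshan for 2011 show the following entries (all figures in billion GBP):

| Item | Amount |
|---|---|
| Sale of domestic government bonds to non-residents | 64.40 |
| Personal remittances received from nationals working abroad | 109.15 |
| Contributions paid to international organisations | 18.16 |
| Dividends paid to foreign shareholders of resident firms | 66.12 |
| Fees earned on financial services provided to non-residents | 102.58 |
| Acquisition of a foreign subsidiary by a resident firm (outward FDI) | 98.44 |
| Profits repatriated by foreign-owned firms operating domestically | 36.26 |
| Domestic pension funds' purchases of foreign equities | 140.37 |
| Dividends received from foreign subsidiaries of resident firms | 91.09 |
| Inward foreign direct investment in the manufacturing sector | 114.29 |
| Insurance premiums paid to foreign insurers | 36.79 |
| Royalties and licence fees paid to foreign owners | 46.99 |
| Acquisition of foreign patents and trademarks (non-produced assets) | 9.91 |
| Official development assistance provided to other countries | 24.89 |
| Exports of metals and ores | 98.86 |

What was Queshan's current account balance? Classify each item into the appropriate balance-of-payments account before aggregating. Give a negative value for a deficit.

172.47

Goods: 98.86
Services: -46.99 + 102.58 - 36.79 = 18.80
Primary income: 91.09 - 66.12 - 36.26 = -11.29
Secondary income: -24.89 - 18.16 + 109.15 = 66.10
Current account = 98.86 + 18.80 + (-11.29) + 66.10 = 172.47
(Excluded from the current account — financial account: sale of domestic government bonds to non-residents 64.40, acquisition of a foreign subsidiary by a resident firm (outward FDI) 98.44, domestic pension funds' purchases of foreign equities 140.37, inward foreign direct investment in the manufacturing sector 114.29; capital account: acquisition of foreign patents and trademarks (non-produced assets) 9.91.)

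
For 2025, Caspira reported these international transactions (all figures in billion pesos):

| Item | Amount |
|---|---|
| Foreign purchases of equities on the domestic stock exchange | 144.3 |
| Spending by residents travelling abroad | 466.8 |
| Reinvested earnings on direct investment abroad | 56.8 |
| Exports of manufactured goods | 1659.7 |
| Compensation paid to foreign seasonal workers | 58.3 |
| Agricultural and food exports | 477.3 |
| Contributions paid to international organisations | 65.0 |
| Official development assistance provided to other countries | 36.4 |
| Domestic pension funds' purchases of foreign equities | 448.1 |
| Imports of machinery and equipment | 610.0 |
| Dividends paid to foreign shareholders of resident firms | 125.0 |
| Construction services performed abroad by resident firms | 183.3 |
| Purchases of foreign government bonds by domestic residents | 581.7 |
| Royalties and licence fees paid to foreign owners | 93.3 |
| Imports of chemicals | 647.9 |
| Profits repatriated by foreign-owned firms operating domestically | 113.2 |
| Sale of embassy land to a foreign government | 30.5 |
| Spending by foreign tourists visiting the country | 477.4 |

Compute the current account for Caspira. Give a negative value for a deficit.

638.6

Goods: 1659.7 - 610.0 - 647.9 + 477.3 = 879.1
Services: -466.8 + 477.4 - 93.3 + 183.3 = 100.6
Primary income: 56.8 - 113.2 - 58.3 - 125.0 = -239.7
Secondary income: -36.4 - 65.0 = -101.4
Current account = 879.1 + 100.6 + (-239.7) + (-101.4) = 638.6
(Excluded from the current account — financial account: foreign purchases of equities on the domestic stock exchange 144.3, domestic pension funds' purchases of foreign equities 448.1, purchases of foreign government bonds by domestic residents 581.7; capital account: sale of embassy land to a foreign government 30.5.)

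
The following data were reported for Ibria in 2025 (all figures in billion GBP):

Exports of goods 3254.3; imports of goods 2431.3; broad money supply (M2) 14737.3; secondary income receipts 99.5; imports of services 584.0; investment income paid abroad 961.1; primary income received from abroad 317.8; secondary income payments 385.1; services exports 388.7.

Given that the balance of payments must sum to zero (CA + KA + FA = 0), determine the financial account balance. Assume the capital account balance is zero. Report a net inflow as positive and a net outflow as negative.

Goods balance = 3254.3 - 2431.3 = 823.0
Services balance = 388.7 - 584.0 = -195.3
Trade balance (goods + services) = 823.0 + (-195.3) = 627.7
Net primary income = 317.8 - 961.1 = -643.3
Net secondary income = 99.5 - 385.1 = -285.6
Current account = 627.7 + (-643.3) + (-285.6) = -301.2
Financial account = -(-301.2) = 301.2

301.2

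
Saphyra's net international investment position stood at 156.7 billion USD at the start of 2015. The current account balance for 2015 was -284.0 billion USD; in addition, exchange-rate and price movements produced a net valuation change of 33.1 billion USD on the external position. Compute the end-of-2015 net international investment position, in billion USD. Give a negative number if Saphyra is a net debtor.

Change in NIIP = current account + net valuation change = -284.0 + 33.1 = -250.9
End-of-year NIIP = 156.7 + (-250.9) = -94.2

-94.2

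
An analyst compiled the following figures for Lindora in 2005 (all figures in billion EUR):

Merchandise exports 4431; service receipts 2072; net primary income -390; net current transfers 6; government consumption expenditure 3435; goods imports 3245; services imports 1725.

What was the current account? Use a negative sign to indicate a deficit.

1149

Goods balance = 4431 - 3245 = 1186
Services balance = 2072 - 1725 = 347
Trade balance (goods + services) = 1186 + 347 = 1533
Net primary income = -390
Net secondary income = 6
Current account = 1533 + (-390) + 6 = 1149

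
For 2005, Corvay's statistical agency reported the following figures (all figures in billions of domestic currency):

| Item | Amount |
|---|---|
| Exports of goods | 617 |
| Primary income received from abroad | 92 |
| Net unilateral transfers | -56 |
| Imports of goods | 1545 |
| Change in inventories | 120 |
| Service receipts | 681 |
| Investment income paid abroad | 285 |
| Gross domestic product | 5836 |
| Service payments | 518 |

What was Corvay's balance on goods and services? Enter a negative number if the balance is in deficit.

Goods balance = 617 - 1545 = -928
Services balance = 681 - 518 = 163
Trade balance (goods + services) = -928 + 163 = -765

-765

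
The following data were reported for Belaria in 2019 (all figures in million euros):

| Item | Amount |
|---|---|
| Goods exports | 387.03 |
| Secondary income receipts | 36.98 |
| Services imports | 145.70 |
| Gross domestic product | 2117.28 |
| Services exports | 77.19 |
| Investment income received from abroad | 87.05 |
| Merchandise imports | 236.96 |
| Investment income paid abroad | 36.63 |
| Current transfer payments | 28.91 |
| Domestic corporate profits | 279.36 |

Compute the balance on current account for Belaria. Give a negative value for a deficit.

140.05

Goods balance = 387.03 - 236.96 = 150.07
Services balance = 77.19 - 145.70 = -68.51
Trade balance (goods + services) = 150.07 + (-68.51) = 81.56
Net primary income = 87.05 - 36.63 = 50.42
Net secondary income = 36.98 - 28.91 = 8.07
Current account = 81.56 + 50.42 + 8.07 = 140.05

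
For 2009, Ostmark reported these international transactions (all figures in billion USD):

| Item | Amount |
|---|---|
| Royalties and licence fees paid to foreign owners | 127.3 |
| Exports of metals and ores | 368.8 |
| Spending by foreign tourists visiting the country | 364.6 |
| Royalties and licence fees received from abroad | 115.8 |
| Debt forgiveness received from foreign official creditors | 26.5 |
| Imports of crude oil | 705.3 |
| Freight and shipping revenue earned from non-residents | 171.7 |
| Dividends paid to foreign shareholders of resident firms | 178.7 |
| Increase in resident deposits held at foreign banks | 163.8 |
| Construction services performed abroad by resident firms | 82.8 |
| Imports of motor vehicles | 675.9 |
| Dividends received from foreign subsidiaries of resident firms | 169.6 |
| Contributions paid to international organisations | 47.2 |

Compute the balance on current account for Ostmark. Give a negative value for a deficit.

-461.1

Goods: 368.8 - 675.9 - 705.3 = -1012.4
Services: 171.7 + 364.6 + 82.8 + 115.8 - 127.3 = 607.6
Primary income: -178.7 + 169.6 = -9.1
Secondary income: -47.2
Current account = (-1012.4) + 607.6 + (-9.1) + (-47.2) = -461.1
(Excluded from the current account — capital account: debt forgiveness received from foreign official creditors 26.5; financial account: increase in resident deposits held at foreign banks 163.8.)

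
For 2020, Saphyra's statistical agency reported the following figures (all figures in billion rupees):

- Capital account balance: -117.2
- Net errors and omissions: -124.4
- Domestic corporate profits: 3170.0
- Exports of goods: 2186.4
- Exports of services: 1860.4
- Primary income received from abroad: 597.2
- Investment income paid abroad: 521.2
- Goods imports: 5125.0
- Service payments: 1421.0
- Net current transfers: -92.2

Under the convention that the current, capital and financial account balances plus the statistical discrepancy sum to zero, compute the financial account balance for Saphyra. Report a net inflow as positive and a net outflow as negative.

Goods balance = 2186.4 - 5125.0 = -2938.6
Services balance = 1860.4 - 1421.0 = 439.4
Trade balance (goods + services) = -2938.6 + 439.4 = -2499.2
Net primary income = 597.2 - 521.2 = 76.0
Net secondary income = -92.2
Current account = -2499.2 + 76.0 + (-92.2) = -2515.4
Financial account = -(-2515.4 + (-117.2) + (-124.4)) = 2757.0

2757.0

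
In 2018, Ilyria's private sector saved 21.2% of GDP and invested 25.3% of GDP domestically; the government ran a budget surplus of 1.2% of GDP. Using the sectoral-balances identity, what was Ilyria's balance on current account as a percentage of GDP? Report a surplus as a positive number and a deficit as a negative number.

By the sectoral-balances identity, CA = (S_private - I) + (T - G).
Private balance = 21.2 - 25.3 = -4.1
Government balance (T - G) = 1.2
CA = -4.1 + 1.2 = -2.9

-2.9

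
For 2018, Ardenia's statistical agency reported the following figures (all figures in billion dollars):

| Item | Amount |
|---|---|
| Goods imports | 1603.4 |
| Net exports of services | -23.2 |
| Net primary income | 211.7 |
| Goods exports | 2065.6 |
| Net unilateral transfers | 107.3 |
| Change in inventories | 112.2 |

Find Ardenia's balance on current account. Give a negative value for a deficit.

758.0

Goods balance = 2065.6 - 1603.4 = 462.2
Services balance = -23.2
Trade balance (goods + services) = 462.2 + (-23.2) = 439.0
Net primary income = 211.7
Net secondary income = 107.3
Current account = 439.0 + 211.7 + 107.3 = 758.0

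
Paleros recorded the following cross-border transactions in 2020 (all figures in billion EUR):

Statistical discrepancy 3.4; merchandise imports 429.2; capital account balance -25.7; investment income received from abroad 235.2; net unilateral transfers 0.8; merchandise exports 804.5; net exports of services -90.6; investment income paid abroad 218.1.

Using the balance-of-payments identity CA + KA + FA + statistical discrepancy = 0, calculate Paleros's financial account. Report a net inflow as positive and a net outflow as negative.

Goods balance = 804.5 - 429.2 = 375.3
Services balance = -90.6
Trade balance (goods + services) = 375.3 + (-90.6) = 284.7
Net primary income = 235.2 - 218.1 = 17.1
Net secondary income = 0.8
Current account = 284.7 + 17.1 + 0.8 = 302.6
Financial account = -(302.6 + (-25.7) + 3.4) = -280.3

-280.3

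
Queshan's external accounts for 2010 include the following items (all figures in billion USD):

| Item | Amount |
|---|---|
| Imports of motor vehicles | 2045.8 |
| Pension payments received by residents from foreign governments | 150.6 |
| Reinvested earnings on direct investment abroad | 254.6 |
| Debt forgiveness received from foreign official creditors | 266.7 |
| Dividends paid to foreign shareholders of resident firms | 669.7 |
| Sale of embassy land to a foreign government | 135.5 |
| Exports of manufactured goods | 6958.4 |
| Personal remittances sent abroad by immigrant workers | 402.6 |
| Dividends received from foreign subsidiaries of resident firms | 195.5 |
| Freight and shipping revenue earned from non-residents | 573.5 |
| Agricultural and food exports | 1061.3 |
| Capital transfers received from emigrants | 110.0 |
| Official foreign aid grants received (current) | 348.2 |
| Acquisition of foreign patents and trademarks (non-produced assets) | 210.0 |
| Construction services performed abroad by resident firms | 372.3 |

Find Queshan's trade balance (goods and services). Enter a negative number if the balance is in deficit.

Goods: -2045.8 + 6958.4 + 1061.3 = 5973.9
Services: 372.3 + 573.5 = 945.8
Trade balance = 5973.9 + 945.8 = 6919.7
(Excluded from the trade balance — secondary income: pension payments received by residents from foreign governments 150.6, personal remittances sent abroad by immigrant workers 402.6, official foreign aid grants received (current) 348.2; primary income: reinvested earnings on direct investment abroad 254.6, dividends paid to foreign shareholders of resident firms 669.7, dividends received from foreign subsidiaries of resident firms 195.5; capital account: debt forgiveness received from foreign official creditors 266.7, sale of embassy land to a foreign government 135.5, capital transfers received from emigrants 110.0, acquisition of foreign patents and trademarks (non-produced assets) 210.0.)

6919.7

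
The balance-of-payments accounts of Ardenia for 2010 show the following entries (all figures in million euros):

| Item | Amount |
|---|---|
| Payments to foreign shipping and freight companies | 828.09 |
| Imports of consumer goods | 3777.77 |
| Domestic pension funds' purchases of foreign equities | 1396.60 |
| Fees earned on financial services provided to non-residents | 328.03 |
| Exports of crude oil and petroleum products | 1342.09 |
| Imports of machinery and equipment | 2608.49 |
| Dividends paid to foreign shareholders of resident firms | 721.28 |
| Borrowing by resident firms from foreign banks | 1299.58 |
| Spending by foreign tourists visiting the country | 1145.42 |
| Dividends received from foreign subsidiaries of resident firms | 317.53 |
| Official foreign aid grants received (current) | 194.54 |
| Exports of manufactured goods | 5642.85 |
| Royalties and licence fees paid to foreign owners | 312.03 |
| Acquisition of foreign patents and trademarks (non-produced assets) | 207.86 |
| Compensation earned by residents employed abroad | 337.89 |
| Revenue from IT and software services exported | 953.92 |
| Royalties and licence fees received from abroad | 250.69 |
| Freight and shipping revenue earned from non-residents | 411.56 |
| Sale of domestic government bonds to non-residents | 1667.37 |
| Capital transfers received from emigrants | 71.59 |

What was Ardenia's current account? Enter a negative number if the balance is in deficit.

Goods: 5642.85 + 1342.09 - 2608.49 - 3777.77 = 598.68
Services: 250.69 + 411.56 + 953.92 - 312.03 + 1145.42 - 828.09 + 328.03 = 1949.50
Primary income: 317.53 + 337.89 - 721.28 = -65.86
Secondary income: 194.54
Current account = 598.68 + 1949.50 + (-65.86) + 194.54 = 2676.86
(Excluded from the current account — financial account: domestic pension funds' purchases of foreign equities 1396.60, borrowing by resident firms from foreign banks 1299.58, sale of domestic government bonds to non-residents 1667.37; capital account: acquisition of foreign patents and trademarks (non-produced assets) 207.86, capital transfers received from emigrants 71.59.)

2676.86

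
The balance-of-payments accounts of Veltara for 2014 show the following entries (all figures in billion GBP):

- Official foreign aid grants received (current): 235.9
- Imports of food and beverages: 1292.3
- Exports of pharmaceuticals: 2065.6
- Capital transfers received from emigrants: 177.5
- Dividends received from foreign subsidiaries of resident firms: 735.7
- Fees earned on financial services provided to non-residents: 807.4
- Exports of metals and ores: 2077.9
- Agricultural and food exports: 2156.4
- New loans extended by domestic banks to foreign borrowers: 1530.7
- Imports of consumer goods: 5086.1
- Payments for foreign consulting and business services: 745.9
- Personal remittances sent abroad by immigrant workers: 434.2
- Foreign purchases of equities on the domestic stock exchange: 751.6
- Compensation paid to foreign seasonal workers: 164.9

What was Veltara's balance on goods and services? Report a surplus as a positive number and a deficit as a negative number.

-17.0

Goods: -5086.1 + 2077.9 + 2065.6 + 2156.4 - 1292.3 = -78.5
Services: -745.9 + 807.4 = 61.5
Trade balance = -78.5 + 61.5 = -17.0
(Excluded from the trade balance — secondary income: official foreign aid grants received (current) 235.9, personal remittances sent abroad by immigrant workers 434.2; capital account: capital transfers received from emigrants 177.5; primary income: dividends received from foreign subsidiaries of resident firms 735.7, compensation paid to foreign seasonal workers 164.9; financial account: new loans extended by domestic banks to foreign borrowers 1530.7, foreign purchases of equities on the domestic stock exchange 751.6.)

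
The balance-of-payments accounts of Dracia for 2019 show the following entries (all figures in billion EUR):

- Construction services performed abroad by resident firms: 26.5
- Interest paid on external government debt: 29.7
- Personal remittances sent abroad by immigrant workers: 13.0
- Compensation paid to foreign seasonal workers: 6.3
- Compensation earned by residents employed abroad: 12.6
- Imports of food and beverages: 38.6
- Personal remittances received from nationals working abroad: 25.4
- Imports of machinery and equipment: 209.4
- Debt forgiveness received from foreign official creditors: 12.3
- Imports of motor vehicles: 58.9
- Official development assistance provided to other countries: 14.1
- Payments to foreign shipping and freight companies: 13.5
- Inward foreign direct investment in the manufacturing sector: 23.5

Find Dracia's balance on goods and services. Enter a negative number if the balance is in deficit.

-293.9

Goods: -38.6 - 209.4 - 58.9 = -306.9
Services: 26.5 - 13.5 = 13.0
Trade balance = -306.9 + 13.0 = -293.9
(Excluded from the trade balance — primary income: interest paid on external government debt 29.7, compensation paid to foreign seasonal workers 6.3, compensation earned by residents employed abroad 12.6; secondary income: personal remittances sent abroad by immigrant workers 13.0, personal remittances received from nationals working abroad 25.4, official development assistance provided to other countries 14.1; capital account: debt forgiveness received from foreign official creditors 12.3; financial account: inward foreign direct investment in the manufacturing sector 23.5.)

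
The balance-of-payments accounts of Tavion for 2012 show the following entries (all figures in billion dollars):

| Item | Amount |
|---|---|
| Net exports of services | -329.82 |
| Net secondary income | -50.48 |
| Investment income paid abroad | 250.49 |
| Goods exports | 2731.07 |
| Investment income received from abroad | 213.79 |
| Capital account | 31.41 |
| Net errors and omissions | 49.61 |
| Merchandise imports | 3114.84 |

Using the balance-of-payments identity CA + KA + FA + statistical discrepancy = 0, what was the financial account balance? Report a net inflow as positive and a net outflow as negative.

719.75

Goods balance = 2731.07 - 3114.84 = -383.77
Services balance = -329.82
Trade balance (goods + services) = -383.77 + (-329.82) = -713.59
Net primary income = 213.79 - 250.49 = -36.70
Net secondary income = -50.48
Current account = -713.59 + (-36.70) + (-50.48) = -800.77
Financial account = -(-800.77 + 31.41 + 49.61) = 719.75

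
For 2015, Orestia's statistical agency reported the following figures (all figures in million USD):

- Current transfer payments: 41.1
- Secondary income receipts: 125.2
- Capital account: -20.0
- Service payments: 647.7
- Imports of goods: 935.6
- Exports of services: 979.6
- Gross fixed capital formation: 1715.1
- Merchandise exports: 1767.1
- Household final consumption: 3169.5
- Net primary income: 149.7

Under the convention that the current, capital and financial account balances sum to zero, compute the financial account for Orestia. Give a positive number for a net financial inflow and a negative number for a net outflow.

Goods balance = 1767.1 - 935.6 = 831.5
Services balance = 979.6 - 647.7 = 331.9
Trade balance (goods + services) = 831.5 + 331.9 = 1163.4
Net primary income = 149.7
Net secondary income = 125.2 - 41.1 = 84.1
Current account = 1163.4 + 149.7 + 84.1 = 1397.2
Financial account = -(1397.2 + (-20.0)) = -1377.2

-1377.2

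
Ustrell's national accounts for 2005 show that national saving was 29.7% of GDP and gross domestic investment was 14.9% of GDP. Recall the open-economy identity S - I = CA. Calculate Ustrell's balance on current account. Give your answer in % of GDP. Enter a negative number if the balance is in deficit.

CA = S - I = 29.7 - 14.9 = 14.8

14.8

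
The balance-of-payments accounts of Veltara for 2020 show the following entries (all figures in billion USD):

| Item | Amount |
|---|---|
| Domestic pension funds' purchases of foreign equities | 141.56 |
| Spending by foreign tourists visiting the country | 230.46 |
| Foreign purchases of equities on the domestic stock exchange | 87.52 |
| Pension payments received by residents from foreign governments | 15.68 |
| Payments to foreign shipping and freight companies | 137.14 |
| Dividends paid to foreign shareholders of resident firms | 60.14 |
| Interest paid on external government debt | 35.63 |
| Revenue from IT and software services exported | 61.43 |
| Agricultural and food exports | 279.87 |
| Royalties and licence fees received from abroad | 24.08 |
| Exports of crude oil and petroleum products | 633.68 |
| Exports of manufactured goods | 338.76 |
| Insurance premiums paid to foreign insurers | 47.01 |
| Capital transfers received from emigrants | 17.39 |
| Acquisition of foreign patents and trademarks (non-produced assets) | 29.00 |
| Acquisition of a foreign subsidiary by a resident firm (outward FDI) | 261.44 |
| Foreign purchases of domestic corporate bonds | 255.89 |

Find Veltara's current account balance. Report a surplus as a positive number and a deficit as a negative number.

1304.04

Goods: 279.87 + 338.76 + 633.68 = 1252.31
Services: -137.14 + 24.08 + 230.46 - 47.01 + 61.43 = 131.82
Primary income: -35.63 - 60.14 = -95.77
Secondary income: 15.68
Current account = 1252.31 + 131.82 + (-95.77) + 15.68 = 1304.04
(Excluded from the current account — financial account: domestic pension funds' purchases of foreign equities 141.56, foreign purchases of equities on the domestic stock exchange 87.52, acquisition of a foreign subsidiary by a resident firm (outward FDI) 261.44, foreign purchases of domestic corporate bonds 255.89; capital account: capital transfers received from emigrants 17.39, acquisition of foreign patents and trademarks (non-produced assets) 29.00.)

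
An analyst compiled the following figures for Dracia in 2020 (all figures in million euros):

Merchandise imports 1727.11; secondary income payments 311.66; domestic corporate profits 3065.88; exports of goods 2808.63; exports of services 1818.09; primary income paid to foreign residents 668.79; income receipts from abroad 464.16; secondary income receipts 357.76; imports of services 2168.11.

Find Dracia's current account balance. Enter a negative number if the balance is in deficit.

572.97

Goods balance = 2808.63 - 1727.11 = 1081.52
Services balance = 1818.09 - 2168.11 = -350.02
Trade balance (goods + services) = 1081.52 + (-350.02) = 731.50
Net primary income = 464.16 - 668.79 = -204.63
Net secondary income = 357.76 - 311.66 = 46.10
Current account = 731.50 + (-204.63) + 46.10 = 572.97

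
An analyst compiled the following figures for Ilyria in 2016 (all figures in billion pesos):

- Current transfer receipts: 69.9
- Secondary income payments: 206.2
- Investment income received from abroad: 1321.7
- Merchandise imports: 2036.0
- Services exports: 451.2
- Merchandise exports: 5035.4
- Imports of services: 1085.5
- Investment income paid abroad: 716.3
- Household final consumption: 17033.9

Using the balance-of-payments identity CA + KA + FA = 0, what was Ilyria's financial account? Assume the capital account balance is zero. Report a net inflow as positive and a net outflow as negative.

-2834.2

Goods balance = 5035.4 - 2036.0 = 2999.4
Services balance = 451.2 - 1085.5 = -634.3
Trade balance (goods + services) = 2999.4 + (-634.3) = 2365.1
Net primary income = 1321.7 - 716.3 = 605.4
Net secondary income = 69.9 - 206.2 = -136.3
Current account = 2365.1 + 605.4 + (-136.3) = 2834.2
Financial account = -(2834.2) = -2834.2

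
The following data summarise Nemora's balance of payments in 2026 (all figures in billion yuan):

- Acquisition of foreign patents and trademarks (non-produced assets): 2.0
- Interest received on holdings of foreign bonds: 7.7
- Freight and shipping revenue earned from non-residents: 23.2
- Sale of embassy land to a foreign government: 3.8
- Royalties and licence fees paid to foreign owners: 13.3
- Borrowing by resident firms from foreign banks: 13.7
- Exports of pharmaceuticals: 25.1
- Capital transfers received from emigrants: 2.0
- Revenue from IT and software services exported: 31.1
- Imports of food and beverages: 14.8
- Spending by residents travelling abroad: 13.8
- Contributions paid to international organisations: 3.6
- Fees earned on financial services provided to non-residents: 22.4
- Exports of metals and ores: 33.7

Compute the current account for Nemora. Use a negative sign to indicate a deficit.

97.7

Goods: 25.1 + 33.7 - 14.8 = 44.0
Services: 23.2 - 13.8 - 13.3 + 31.1 + 22.4 = 49.6
Primary income: 7.7
Secondary income: -3.6
Current account = 44.0 + 49.6 + 7.7 + (-3.6) = 97.7
(Excluded from the current account — capital account: acquisition of foreign patents and trademarks (non-produced assets) 2.0, sale of embassy land to a foreign government 3.8, capital transfers received from emigrants 2.0; financial account: borrowing by resident firms from foreign banks 13.7.)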